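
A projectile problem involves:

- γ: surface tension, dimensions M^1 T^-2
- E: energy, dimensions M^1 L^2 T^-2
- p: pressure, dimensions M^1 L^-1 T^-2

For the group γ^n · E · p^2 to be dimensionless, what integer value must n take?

Balance the M exponent: (1)·n from γ, plus (1) + 2·(1) = 3 from the rest, must sum to zero.
n + 3 = 0, so n = -3.

-3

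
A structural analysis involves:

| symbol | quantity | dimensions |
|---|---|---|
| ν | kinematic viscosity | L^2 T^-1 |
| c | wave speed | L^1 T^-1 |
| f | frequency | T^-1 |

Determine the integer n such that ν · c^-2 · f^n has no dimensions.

1

Balance the T exponent: (-1)·n from f, plus (-1) − 2·(-1) = 1 from the rest, must sum to zero.
−n + 1 = 0, so n = 1.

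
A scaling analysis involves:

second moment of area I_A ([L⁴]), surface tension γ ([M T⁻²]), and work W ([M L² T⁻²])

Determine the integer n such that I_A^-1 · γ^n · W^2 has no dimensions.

Balance the M exponent: (1)·n from γ, plus −(0) + 2·(1) = 2 from the rest, must sum to zero.
n + 2 = 0, so n = -2.

-2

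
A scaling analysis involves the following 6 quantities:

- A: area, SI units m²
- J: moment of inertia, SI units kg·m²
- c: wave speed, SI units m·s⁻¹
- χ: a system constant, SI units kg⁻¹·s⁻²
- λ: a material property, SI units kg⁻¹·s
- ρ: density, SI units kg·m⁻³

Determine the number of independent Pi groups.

3

There are 6 variables and 3 base dimensions (M, L, T).
The dimension matrix has rank 3.
Independent dimensionless groups: 6 − 3 = 3.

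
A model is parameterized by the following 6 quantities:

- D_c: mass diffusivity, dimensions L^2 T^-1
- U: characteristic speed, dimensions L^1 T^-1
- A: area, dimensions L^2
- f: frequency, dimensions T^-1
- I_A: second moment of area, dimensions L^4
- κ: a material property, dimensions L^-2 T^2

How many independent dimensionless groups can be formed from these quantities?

4

There are 6 variables and 2 base dimensions (L, T).
The dimension matrix has rank 2.
Independent dimensionless groups: 6 − 2 = 4.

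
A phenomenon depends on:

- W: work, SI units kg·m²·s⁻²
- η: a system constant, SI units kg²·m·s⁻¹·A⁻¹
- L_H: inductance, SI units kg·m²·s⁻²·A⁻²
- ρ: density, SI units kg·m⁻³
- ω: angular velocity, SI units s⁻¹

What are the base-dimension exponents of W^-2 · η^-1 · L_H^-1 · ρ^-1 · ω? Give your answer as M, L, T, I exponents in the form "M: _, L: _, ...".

M: -6, L: -4, T: 6, I: 3

Collect each base-dimension exponent across the product:
  M: −2·(1) − (2) − (1) − (1) + (0) = -6
  L: −2·(2) − (1) − (2) − (-3) + (0) = -4
  T: −2·(-2) − (-1) − (-2) − (0) + (-1) = 6
  I: −2·(0) − (-1) − (-2) − (0) + (0) = 3
So the dimensions are [M⁻⁶ L⁻⁴ T⁶ I³].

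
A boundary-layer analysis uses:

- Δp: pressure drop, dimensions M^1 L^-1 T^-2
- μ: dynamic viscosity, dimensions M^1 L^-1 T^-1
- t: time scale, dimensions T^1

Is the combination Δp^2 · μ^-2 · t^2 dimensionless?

yes

Sum the exponent of each base dimension across the product:
  M: 2·[Δp]_M − 2·[μ]_M + 2·[t]_M = 2·(1) − 2·(1) + 2·(0) = 0
  L: 2·[Δp]_L − 2·[μ]_L + 2·[t]_L = 2·(-1) − 2·(-1) + 2·(0) = 0
  T: 2·[Δp]_T − 2·[μ]_T + 2·[t]_T = 2·(-2) − 2·(-1) + 2·(1) = 0
All base exponents vanish — dimensionless.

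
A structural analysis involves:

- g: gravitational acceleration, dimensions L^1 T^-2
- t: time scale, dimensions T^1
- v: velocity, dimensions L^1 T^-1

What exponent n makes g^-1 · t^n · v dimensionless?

-1

Balance the T exponent: (1)·n from t, plus −(-2) + (-1) = 1 from the rest, must sum to zero.
n + 1 = 0, so n = -1.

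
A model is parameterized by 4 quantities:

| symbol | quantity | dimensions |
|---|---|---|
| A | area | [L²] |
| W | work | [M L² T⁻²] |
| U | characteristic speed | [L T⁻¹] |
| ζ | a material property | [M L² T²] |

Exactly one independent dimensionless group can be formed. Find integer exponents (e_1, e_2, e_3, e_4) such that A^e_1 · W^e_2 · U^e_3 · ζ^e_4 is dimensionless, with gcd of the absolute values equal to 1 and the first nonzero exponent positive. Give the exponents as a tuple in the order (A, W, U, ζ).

M: e_1·(0) + e_2·(1) + e_3·(0) + e_4·(1) = 0
L: e_1·(2) + e_2·(2) + e_3·(1) + e_4·(2) = 0
T: e_1·(0) + e_2·(-2) + e_3·(-1) + e_4·(2) = 0
Solving this homogeneous linear system for the smallest-integer solution (first nonzero entry positive) gives (2, 1, -4, -1).

(2, 1, -4, -1)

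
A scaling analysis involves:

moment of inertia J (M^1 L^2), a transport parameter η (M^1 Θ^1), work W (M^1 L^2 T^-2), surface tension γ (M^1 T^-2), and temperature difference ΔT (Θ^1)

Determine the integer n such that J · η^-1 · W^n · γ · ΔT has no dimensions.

-1

Balance the M exponent: (1)·n from W, plus (1) − (1) + (1) + (0) = 1 from the rest, must sum to zero.
n + 1 = 0, so n = -1.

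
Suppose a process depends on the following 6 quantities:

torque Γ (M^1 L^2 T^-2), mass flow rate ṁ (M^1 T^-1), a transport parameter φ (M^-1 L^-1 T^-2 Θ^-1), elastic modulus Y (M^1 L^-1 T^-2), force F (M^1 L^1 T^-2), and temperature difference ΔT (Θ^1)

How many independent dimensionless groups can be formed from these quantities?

There are 6 variables and 4 base dimensions (M, L, T, Θ).
The dimension matrix has rank 4.
Independent dimensionless groups: 6 − 4 = 2.

2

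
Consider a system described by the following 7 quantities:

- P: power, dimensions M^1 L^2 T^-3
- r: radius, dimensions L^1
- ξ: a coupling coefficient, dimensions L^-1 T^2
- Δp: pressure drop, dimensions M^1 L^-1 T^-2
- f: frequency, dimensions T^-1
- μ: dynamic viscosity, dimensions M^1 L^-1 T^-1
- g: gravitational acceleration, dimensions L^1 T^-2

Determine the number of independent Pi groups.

4

There are 7 variables and 3 base dimensions (M, L, T).
The dimension matrix has rank 3.
Independent dimensionless groups: 7 − 3 = 4.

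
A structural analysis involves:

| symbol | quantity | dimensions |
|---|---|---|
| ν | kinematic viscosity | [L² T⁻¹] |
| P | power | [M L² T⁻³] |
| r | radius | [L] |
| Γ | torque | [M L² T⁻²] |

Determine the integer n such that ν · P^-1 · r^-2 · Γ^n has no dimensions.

Balance the M exponent: (1)·n from Γ, plus (0) − (1) − 2·(0) = -1 from the rest, must sum to zero.
n − 1 = 0, so n = 1.

1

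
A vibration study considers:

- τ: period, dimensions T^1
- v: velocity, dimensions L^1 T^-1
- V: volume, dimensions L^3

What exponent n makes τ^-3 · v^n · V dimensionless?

Balance the L exponent: (1)·n from v, plus −3·(0) + (3) = 3 from the rest, must sum to zero.
n + 3 = 0, so n = -3.

-3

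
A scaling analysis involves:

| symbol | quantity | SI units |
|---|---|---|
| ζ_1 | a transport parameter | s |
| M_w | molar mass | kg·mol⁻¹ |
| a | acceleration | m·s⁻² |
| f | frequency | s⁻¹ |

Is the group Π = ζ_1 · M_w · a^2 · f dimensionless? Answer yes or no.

no

Sum the exponent of each base dimension across the product:
  M: [ζ_1]_M + [M_w]_M + 2·[a]_M + [f]_M = (0) + (1) + 2·(0) + (0) = 1
  L: [ζ_1]_L + [M_w]_L + 2·[a]_L + [f]_L = (0) + (0) + 2·(1) + (0) = 2
  T: [ζ_1]_T + [M_w]_T + 2·[a]_T + [f]_T = (1) + (0) + 2·(-2) + (-1) = -4
  N: [ζ_1]_N + [M_w]_N + 2·[a]_N + [f]_N = (0) + (-1) + 2·(0) + (0) = -1
Net dimensions [M L² T⁻⁴ N⁻¹] ≠ [1] — not dimensionless.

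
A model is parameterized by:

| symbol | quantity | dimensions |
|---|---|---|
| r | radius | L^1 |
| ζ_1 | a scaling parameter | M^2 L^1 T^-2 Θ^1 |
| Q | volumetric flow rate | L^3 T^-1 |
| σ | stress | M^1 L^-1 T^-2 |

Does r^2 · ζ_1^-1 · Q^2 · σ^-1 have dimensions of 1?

no

Sum the exponent of each base dimension across the product:
  M: 2·[r]_M − [ζ_1]_M + 2·[Q]_M − [σ]_M = 2·(0) − (2) + 2·(0) − (1) = -3
  L: 2·[r]_L − [ζ_1]_L + 2·[Q]_L − [σ]_L = 2·(1) − (1) + 2·(3) − (-1) = 8
  T: 2·[r]_T − [ζ_1]_T + 2·[Q]_T − [σ]_T = 2·(0) − (-2) + 2·(-1) − (-2) = 2
  Θ: 2·[r]_Θ − [ζ_1]_Θ + 2·[Q]_Θ − [σ]_Θ = 2·(0) − (1) + 2·(0) − (0) = -1
Net dimensions [M⁻³ L⁸ T² Θ⁻¹] ≠ [1] — not dimensionless.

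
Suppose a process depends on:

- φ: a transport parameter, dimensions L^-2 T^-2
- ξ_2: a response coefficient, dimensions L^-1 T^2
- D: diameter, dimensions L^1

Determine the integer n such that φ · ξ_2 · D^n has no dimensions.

3

Balance the L exponent: (1)·n from D, plus (-2) + (-1) = -3 from the rest, must sum to zero.
n − 3 = 0, so n = 3.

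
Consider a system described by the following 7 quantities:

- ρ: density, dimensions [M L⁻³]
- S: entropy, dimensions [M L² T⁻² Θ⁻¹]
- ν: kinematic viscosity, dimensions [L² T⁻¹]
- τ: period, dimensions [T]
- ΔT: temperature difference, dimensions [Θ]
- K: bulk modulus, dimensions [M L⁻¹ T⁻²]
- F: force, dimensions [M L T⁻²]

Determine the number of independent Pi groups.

There are 7 variables and 4 base dimensions (M, L, T, Θ).
The dimension matrix has rank 4.
Independent dimensionless groups: 7 − 4 = 3.

3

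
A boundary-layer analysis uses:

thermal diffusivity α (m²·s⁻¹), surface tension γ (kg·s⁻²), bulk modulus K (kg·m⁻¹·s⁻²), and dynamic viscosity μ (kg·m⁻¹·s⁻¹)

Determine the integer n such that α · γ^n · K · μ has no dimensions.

Balance the M exponent: (1)·n from γ, plus (0) + (1) + (1) = 2 from the rest, must sum to zero.
n + 2 = 0, so n = -2.

-2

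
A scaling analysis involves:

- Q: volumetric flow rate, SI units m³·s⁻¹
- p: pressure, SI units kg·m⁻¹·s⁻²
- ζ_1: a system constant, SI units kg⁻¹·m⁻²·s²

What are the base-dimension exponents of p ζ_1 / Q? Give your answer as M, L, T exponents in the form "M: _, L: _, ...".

M: 0, L: -6, T: 1

Collect each base-dimension exponent across the product:
  M: −(0) + (1) + (-1) = 0
  L: −(3) + (-1) + (-2) = -6
  T: −(-1) + (-2) + (2) = 1
So the dimensions are [L⁻⁶ T].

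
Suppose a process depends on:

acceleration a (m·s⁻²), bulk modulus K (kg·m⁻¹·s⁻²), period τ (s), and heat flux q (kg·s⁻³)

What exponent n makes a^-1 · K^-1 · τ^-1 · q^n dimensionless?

1

Balance the M exponent: (1)·n from q, plus −(0) − (1) − (0) = -1 from the rest, must sum to zero.
n − 1 = 0, so n = 1.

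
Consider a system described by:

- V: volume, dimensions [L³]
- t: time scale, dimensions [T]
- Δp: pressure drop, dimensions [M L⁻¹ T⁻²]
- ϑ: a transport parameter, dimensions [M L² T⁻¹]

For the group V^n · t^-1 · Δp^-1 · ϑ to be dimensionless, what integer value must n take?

-1

Balance the L exponent: (3)·n from V, plus −(0) − (-1) + (2) = 3 from the rest, must sum to zero.
3n + 3 = 0, so n = -1.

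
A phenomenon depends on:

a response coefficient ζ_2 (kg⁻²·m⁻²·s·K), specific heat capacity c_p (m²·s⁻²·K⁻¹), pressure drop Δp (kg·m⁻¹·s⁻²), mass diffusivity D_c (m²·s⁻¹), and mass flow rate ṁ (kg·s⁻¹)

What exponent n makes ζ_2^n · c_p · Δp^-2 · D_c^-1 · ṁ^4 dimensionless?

Balance the M exponent: (-2)·n from ζ_2, plus (0) − 2·(1) − (0) + 4·(1) = 2 from the rest, must sum to zero.
-2n + 2 = 0, so n = 1.

1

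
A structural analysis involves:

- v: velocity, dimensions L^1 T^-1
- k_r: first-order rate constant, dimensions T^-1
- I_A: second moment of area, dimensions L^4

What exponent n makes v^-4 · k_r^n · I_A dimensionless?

Balance the T exponent: (-1)·n from k_r, plus −4·(-1) + (0) = 4 from the rest, must sum to zero.
−n + 4 = 0, so n = 4.

4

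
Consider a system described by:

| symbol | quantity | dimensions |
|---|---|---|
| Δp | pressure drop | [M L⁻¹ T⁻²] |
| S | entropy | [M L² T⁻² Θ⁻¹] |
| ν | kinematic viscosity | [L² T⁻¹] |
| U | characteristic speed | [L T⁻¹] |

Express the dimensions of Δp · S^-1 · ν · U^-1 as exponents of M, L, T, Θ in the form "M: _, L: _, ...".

Collect each base-dimension exponent across the product:
  M: (1) − (1) + (0) − (0) = 0
  L: (-1) − (2) + (2) − (1) = -2
  T: (-2) − (-2) + (-1) − (-1) = 0
  Θ: (0) − (-1) + (0) − (0) = 1
So the dimensions are [L⁻² Θ].

M: 0, L: -2, T: 0, Θ: 1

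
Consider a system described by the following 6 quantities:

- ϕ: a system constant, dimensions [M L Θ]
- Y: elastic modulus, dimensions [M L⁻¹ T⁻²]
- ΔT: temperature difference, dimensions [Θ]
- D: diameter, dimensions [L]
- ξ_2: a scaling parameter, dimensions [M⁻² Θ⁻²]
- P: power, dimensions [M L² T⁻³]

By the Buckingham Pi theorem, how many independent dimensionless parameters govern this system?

There are 6 variables and 4 base dimensions (M, L, T, Θ).
The dimension matrix has rank 4.
Independent dimensionless groups: 6 − 4 = 2.

2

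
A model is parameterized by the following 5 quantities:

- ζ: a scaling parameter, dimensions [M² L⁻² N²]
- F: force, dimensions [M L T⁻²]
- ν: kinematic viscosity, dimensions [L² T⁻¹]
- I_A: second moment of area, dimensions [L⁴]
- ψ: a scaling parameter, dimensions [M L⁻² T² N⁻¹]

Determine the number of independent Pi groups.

There are 5 variables and 4 base dimensions (M, L, T, N).
The dimension matrix has rank 4.
Independent dimensionless groups: 5 − 4 = 1.

1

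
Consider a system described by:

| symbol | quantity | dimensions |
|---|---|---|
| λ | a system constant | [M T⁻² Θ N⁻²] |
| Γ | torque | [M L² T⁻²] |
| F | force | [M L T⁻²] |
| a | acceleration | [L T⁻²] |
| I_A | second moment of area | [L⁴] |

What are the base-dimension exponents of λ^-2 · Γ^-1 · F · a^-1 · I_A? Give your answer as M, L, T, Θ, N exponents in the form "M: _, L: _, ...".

M: -2, L: 2, T: 6, Θ: -2, N: 4

Collect each base-dimension exponent across the product:
  M: −2·(1) − (1) + (1) − (0) + (0) = -2
  L: −2·(0) − (2) + (1) − (1) + (4) = 2
  T: −2·(-2) − (-2) + (-2) − (-2) + (0) = 6
  Θ: −2·(1) − (0) + (0) − (0) + (0) = -2
  N: −2·(-2) − (0) + (0) − (0) + (0) = 4
So the dimensions are [M⁻² L² T⁶ Θ⁻² N⁴].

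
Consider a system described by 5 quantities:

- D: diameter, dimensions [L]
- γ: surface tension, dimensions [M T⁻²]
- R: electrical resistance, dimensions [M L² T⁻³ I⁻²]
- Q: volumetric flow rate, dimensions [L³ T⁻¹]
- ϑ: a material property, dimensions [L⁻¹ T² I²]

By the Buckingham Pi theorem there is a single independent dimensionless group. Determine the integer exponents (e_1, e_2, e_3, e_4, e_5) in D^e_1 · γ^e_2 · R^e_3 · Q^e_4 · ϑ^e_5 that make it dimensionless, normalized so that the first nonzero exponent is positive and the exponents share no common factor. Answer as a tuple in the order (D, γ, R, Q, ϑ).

M: e_1·(0) + e_2·(1) + e_3·(1) + e_4·(0) + e_5·(0) = 0
L: e_1·(1) + e_2·(0) + e_3·(2) + e_4·(3) + e_5·(-1) = 0
T: e_1·(0) + e_2·(-2) + e_3·(-3) + e_4·(-1) + e_5·(2) = 0
I: e_1·(0) + e_2·(0) + e_3·(-2) + e_4·(0) + e_5·(2) = 0
Solving this homogeneous linear system for the smallest-integer solution (first nonzero entry positive) gives (4, 1, -1, -1, -1).

(4, 1, -1, -1, -1)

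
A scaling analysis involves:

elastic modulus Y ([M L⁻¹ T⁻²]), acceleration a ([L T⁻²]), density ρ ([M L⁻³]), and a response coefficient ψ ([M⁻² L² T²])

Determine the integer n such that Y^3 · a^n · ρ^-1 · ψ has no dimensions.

-2

Balance the L exponent: (1)·n from a, plus 3·(-1) − (-3) + (2) = 2 from the rest, must sum to zero.
n + 2 = 0, so n = -2.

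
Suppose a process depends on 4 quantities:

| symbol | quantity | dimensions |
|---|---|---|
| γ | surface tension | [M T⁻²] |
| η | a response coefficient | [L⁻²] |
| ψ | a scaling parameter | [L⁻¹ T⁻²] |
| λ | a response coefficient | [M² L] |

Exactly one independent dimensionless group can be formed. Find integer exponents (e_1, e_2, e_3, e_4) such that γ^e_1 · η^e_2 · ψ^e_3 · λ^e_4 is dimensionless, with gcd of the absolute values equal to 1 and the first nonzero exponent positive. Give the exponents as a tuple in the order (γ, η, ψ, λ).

M: e_1·(1) + e_2·(0) + e_3·(0) + e_4·(2) = 0
L: e_1·(0) + e_2·(-2) + e_3·(-1) + e_4·(1) = 0
T: e_1·(-2) + e_2·(0) + e_3·(-2) + e_4·(0) = 0
Solving this homogeneous linear system for the smallest-integer solution (first nonzero entry positive) gives (4, 1, -4, -2).

(4, 1, -4, -2)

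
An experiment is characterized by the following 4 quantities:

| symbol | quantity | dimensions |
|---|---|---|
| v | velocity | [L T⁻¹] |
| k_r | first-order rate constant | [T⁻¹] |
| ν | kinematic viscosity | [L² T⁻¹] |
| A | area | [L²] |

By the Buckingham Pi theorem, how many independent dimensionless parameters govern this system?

There are 4 variables and 2 base dimensions (L, T).
The dimension matrix has rank 2.
Independent dimensionless groups: 4 − 2 = 2.

2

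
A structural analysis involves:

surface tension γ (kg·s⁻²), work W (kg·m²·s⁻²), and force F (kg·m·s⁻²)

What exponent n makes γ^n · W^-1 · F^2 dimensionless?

-1

Balance the M exponent: (1)·n from γ, plus −(1) + 2·(1) = 1 from the rest, must sum to zero.
n + 1 = 0, so n = -1.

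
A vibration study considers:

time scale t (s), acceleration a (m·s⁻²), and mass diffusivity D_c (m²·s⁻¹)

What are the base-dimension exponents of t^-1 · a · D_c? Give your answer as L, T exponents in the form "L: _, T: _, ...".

L: 3, T: -4

Collect each base-dimension exponent across the product:
  L: −(0) + (1) + (2) = 3
  T: −(1) + (-2) + (-1) = -4
So the dimensions are [L³ T⁻⁴].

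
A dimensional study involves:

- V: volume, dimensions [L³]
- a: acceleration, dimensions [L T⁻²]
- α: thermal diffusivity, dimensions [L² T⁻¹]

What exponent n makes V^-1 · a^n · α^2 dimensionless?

Balance the L exponent: (1)·n from a, plus −(3) + 2·(2) = 1 from the rest, must sum to zero.
n + 1 = 0, so n = -1.

-1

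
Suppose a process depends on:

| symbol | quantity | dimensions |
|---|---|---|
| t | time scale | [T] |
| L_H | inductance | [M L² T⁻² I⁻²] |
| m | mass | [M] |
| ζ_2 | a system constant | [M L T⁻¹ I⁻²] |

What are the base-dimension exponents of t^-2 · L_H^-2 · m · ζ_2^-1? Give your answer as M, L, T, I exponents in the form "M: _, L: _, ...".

M: -2, L: -5, T: 3, I: 6

Collect each base-dimension exponent across the product:
  M: −2·(0) − 2·(1) + (1) − (1) = -2
  L: −2·(0) − 2·(2) + (0) − (1) = -5
  T: −2·(1) − 2·(-2) + (0) − (-1) = 3
  I: −2·(0) − 2·(-2) + (0) − (-2) = 6
So the dimensions are [M⁻² L⁻⁵ T³ I⁶].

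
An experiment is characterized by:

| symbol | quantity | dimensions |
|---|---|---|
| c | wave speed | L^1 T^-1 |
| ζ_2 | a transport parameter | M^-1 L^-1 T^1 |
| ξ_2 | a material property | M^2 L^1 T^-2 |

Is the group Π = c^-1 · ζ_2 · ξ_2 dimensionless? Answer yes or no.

no

Sum the exponent of each base dimension across the product:
  M: −[c]_M + [ζ_2]_M + [ξ_2]_M = −(0) + (-1) + (2) = 1
  L: −[c]_L + [ζ_2]_L + [ξ_2]_L = −(1) + (-1) + (1) = -1
  T: −[c]_T + [ζ_2]_T + [ξ_2]_T = −(-1) + (1) + (-2) = 0
Net dimensions [M L⁻¹] ≠ [1] — not dimensionless.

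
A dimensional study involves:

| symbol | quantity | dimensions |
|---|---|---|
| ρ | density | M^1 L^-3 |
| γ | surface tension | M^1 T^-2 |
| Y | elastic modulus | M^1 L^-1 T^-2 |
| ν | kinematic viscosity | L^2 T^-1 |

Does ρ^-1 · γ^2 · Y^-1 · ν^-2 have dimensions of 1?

Sum the exponent of each base dimension across the product:
  M: −[ρ]_M + 2·[γ]_M − [Y]_M − 2·[ν]_M = −(1) + 2·(1) − (1) − 2·(0) = 0
  L: −[ρ]_L + 2·[γ]_L − [Y]_L − 2·[ν]_L = −(-3) + 2·(0) − (-1) − 2·(2) = 0
  T: −[ρ]_T + 2·[γ]_T − [Y]_T − 2·[ν]_T = −(0) + 2·(-2) − (-2) − 2·(-1) = 0
All base exponents vanish — dimensionless.

yes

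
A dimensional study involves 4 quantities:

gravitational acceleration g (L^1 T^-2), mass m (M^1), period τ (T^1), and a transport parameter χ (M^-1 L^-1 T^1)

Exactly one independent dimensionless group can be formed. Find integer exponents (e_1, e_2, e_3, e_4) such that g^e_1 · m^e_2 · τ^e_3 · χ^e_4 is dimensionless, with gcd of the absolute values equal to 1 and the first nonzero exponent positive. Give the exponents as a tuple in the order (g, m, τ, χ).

(1, 1, 1, 1)

M: e_1·(0) + e_2·(1) + e_3·(0) + e_4·(-1) = 0
L: e_1·(1) + e_2·(0) + e_3·(0) + e_4·(-1) = 0
T: e_1·(-2) + e_2·(0) + e_3·(1) + e_4·(1) = 0
Solving this homogeneous linear system for the smallest-integer solution (first nonzero entry positive) gives (1, 1, 1, 1).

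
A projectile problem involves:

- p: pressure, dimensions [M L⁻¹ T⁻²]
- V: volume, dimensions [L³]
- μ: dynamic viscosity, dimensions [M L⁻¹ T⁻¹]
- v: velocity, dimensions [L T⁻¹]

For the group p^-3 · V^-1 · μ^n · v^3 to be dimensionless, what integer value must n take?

Balance the M exponent: (1)·n from μ, plus −3·(1) − (0) + 3·(0) = -3 from the rest, must sum to zero.
n − 3 = 0, so n = 3.

3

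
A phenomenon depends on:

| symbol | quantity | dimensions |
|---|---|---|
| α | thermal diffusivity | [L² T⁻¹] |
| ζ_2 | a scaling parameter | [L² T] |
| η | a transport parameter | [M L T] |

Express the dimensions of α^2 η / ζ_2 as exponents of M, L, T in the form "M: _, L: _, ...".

M: 1, L: 3, T: -2

Collect each base-dimension exponent across the product:
  M: 2·(0) − (0) + (1) = 1
  L: 2·(2) − (2) + (1) = 3
  T: 2·(-1) − (1) + (1) = -2
So the dimensions are [M L³ T⁻²].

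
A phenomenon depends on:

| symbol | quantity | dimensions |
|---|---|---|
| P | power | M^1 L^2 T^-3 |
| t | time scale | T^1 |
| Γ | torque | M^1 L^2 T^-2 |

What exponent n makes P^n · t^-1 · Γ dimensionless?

Balance the M exponent: (1)·n from P, plus −(0) + (1) = 1 from the rest, must sum to zero.
n + 1 = 0, so n = -1.

-1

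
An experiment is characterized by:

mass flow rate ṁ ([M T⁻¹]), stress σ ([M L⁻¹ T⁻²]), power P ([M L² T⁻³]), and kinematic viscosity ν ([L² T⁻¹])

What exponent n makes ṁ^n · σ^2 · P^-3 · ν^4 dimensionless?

Balance the M exponent: (1)·n from ṁ, plus 2·(1) − 3·(1) + 4·(0) = -1 from the rest, must sum to zero.
n − 1 = 0, so n = 1.

1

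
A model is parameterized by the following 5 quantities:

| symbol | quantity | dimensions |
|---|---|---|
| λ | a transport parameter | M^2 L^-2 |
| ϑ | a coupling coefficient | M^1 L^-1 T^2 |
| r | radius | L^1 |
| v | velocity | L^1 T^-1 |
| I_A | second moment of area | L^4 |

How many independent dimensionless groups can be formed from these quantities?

There are 5 variables and 3 base dimensions (M, L, T).
The dimension matrix has rank 3.
Independent dimensionless groups: 5 − 3 = 2.

2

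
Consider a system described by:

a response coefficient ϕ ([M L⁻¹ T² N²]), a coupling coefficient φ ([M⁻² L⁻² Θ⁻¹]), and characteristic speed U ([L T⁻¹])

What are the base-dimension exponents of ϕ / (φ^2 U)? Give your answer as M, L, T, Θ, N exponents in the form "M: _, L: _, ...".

Collect each base-dimension exponent across the product:
  M: (1) − 2·(-2) − (0) = 5
  L: (-1) − 2·(-2) − (1) = 2
  T: (2) − 2·(0) − (-1) = 3
  Θ: (0) − 2·(-1) − (0) = 2
  N: (2) − 2·(0) − (0) = 2
So the dimensions are [M⁵ L² T³ Θ² N²].

M: 5, L: 2, T: 3, Θ: 2, N: 2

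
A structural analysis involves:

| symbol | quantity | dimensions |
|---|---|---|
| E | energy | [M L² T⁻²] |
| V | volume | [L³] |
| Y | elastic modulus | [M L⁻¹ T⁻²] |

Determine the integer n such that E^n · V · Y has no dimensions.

-1

Balance the M exponent: (1)·n from E, plus (0) + (1) = 1 from the rest, must sum to zero.
n + 1 = 0, so n = -1.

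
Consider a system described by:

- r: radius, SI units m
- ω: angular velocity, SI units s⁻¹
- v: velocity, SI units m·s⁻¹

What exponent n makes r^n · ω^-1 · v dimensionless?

-1

Balance the L exponent: (1)·n from r, plus −(0) + (1) = 1 from the rest, must sum to zero.
n + 1 = 0, so n = -1.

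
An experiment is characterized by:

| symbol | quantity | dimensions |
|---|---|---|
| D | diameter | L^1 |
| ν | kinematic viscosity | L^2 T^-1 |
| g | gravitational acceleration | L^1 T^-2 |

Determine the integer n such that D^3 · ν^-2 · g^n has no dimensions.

Balance the L exponent: (1)·n from g, plus 3·(1) − 2·(2) = -1 from the rest, must sum to zero.
n − 1 = 0, so n = 1.

1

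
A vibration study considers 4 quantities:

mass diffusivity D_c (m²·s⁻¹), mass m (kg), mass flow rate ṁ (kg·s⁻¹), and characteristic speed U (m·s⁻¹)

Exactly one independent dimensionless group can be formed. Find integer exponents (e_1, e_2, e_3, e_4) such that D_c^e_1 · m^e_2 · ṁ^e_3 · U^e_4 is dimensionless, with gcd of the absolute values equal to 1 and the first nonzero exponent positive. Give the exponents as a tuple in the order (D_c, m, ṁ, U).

M: e_1·(0) + e_2·(1) + e_3·(1) + e_4·(0) = 0
L: e_1·(2) + e_2·(0) + e_3·(0) + e_4·(1) = 0
T: e_1·(-1) + e_2·(0) + e_3·(-1) + e_4·(-1) = 0
Solving this homogeneous linear system for the smallest-integer solution (first nonzero entry positive) gives (1, -1, 1, -2).

(1, -1, 1, -2)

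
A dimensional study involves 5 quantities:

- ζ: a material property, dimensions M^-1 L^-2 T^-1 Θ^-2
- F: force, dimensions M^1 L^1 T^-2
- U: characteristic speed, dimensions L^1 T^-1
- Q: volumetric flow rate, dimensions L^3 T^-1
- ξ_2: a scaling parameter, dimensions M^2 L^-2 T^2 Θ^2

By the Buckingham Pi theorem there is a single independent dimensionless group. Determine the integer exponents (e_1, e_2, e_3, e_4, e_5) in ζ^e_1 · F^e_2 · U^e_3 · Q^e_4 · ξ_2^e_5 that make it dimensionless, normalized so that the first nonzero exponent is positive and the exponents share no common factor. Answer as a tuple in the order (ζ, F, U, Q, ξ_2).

M: e_1·(-1) + e_2·(1) + e_3·(0) + e_4·(0) + e_5·(2) = 0
L: e_1·(-2) + e_2·(1) + e_3·(1) + e_4·(3) + e_5·(-2) = 0
T: e_1·(-1) + e_2·(-2) + e_3·(-1) + e_4·(-1) + e_5·(2) = 0
Θ: e_1·(-2) + e_2·(0) + e_3·(0) + e_4·(0) + e_5·(2) = 0
Solving this homogeneous linear system for the smallest-integer solution (first nonzero entry positive) gives (1, -1, 2, 1, 1).

(1, -1, 2, 1, 1)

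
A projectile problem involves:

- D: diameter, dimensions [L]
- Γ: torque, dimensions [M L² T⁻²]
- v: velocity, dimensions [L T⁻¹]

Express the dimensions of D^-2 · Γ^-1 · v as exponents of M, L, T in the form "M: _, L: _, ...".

M: -1, L: -3, T: 1

Collect each base-dimension exponent across the product:
  M: −2·(0) − (1) + (0) = -1
  L: −2·(1) − (2) + (1) = -3
  T: −2·(0) − (-2) + (-1) = 1
So the dimensions are [M⁻¹ L⁻³ T].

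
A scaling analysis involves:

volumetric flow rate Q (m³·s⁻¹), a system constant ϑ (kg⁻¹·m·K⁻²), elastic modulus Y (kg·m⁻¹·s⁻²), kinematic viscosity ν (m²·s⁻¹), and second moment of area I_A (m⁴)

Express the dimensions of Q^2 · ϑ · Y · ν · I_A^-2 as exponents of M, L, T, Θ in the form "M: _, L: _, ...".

Collect each base-dimension exponent across the product:
  M: 2·(0) + (-1) + (1) + (0) − 2·(0) = 0
  L: 2·(3) + (1) + (-1) + (2) − 2·(4) = 0
  T: 2·(-1) + (0) + (-2) + (-1) − 2·(0) = -5
  Θ: 2·(0) + (-2) + (0) + (0) − 2·(0) = -2
So the dimensions are [T⁻⁵ Θ⁻²].

M: 0, L: 0, T: -5, Θ: -2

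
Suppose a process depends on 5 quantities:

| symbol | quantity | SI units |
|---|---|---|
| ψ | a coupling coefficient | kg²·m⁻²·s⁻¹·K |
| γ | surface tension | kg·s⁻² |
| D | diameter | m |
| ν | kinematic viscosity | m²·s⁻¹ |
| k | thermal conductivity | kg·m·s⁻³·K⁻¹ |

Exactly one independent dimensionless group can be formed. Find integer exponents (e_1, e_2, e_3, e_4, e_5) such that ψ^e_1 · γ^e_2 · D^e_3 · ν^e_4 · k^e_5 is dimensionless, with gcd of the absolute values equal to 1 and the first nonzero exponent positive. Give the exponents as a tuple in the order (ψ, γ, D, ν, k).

(1, -3, -3, 2, 1)

M: e_1·(2) + e_2·(1) + e_3·(0) + e_4·(0) + e_5·(1) = 0
L: e_1·(-2) + e_2·(0) + e_3·(1) + e_4·(2) + e_5·(1) = 0
T: e_1·(-1) + e_2·(-2) + e_3·(0) + e_4·(-1) + e_5·(-3) = 0
Θ: e_1·(1) + e_2·(0) + e_3·(0) + e_4·(0) + e_5·(-1) = 0
Solving this homogeneous linear system for the smallest-integer solution (first nonzero entry positive) gives (1, -3, -3, 2, 1).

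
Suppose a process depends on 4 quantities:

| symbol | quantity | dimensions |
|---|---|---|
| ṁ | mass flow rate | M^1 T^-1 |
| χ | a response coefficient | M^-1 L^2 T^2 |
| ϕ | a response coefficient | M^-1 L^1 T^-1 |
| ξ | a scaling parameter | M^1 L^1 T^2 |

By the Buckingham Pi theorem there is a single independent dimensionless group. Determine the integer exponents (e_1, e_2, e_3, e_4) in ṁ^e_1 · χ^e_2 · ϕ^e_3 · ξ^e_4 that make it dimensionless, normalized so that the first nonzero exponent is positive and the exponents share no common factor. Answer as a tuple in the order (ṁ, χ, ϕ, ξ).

(1, 1, -1, -1)

M: e_1·(1) + e_2·(-1) + e_3·(-1) + e_4·(1) = 0
L: e_1·(0) + e_2·(2) + e_3·(1) + e_4·(1) = 0
T: e_1·(-1) + e_2·(2) + e_3·(-1) + e_4·(2) = 0
Solving this homogeneous linear system for the smallest-integer solution (first nonzero entry positive) gives (1, 1, -1, -1).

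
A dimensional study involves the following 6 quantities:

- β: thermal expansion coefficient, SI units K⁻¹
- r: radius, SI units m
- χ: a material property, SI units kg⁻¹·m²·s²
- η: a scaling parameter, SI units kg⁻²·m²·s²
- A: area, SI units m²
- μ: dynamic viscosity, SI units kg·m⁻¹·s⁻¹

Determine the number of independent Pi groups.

There are 6 variables and 4 base dimensions (M, L, T, Θ).
The dimension matrix has rank 4.
Independent dimensionless groups: 6 − 4 = 2.

2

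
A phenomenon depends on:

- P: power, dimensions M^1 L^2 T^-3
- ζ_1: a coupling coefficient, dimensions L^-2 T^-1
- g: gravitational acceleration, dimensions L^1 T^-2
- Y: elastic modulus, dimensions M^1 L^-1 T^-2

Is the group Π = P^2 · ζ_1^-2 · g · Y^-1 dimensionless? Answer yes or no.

no

Sum the exponent of each base dimension across the product:
  M: 2·[P]_M − 2·[ζ_1]_M + [g]_M − [Y]_M = 2·(1) − 2·(0) + (0) − (1) = 1
  L: 2·[P]_L − 2·[ζ_1]_L + [g]_L − [Y]_L = 2·(2) − 2·(-2) + (1) − (-1) = 10
  T: 2·[P]_T − 2·[ζ_1]_T + [g]_T − [Y]_T = 2·(-3) − 2·(-1) + (-2) − (-2) = -4
Net dimensions [M L¹⁰ T⁻⁴] ≠ [1] — not dimensionless.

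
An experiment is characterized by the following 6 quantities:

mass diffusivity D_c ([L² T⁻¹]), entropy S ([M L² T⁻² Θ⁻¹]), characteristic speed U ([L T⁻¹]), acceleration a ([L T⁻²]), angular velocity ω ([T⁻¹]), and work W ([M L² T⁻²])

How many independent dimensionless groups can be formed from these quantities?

2

There are 6 variables and 4 base dimensions (M, L, T, Θ).
The dimension matrix has rank 4.
Independent dimensionless groups: 6 − 4 = 2.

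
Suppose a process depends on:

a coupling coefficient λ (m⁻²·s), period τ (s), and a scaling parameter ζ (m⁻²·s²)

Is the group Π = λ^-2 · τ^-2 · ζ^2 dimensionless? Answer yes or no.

yes

Sum the exponent of each base dimension across the product:
  M: −2·[λ]_M − 2·[τ]_M + 2·[ζ]_M = −2·(0) − 2·(0) + 2·(0) = 0
  L: −2·[λ]_L − 2·[τ]_L + 2·[ζ]_L = −2·(-2) − 2·(0) + 2·(-2) = 0
  T: −2·[λ]_T − 2·[τ]_T + 2·[ζ]_T = −2·(1) − 2·(1) + 2·(2) = 0
All base exponents vanish — dimensionless.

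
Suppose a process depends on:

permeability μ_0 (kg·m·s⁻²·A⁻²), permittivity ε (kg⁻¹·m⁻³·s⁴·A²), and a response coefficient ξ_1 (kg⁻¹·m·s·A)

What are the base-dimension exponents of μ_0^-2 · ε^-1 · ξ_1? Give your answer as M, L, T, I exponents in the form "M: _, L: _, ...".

Collect each base-dimension exponent across the product:
  M: −2·(1) − (-1) + (-1) = -2
  L: −2·(1) − (-3) + (1) = 2
  T: −2·(-2) − (4) + (1) = 1
  I: −2·(-2) − (2) + (1) = 3
So the dimensions are [M⁻² L² T I³].

M: -2, L: 2, T: 1, I: 3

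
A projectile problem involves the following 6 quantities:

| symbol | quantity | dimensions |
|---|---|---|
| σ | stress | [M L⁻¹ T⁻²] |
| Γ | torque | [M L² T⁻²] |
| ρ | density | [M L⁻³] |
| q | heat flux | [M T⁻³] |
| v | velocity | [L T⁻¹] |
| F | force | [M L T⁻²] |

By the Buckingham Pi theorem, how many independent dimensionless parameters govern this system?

There are 6 variables and 3 base dimensions (M, L, T).
The dimension matrix has rank 3.
Independent dimensionless groups: 6 − 3 = 3.

3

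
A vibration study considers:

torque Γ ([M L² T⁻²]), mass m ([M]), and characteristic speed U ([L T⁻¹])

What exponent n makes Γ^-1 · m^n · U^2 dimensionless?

Balance the M exponent: (1)·n from m, plus −(1) + 2·(0) = -1 from the rest, must sum to zero.
n − 1 = 0, so n = 1.

1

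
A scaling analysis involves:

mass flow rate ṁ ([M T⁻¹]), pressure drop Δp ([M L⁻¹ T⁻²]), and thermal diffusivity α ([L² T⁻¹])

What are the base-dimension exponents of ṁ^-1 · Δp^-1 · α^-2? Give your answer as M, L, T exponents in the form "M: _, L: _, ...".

M: -2, L: -3, T: 5

Collect each base-dimension exponent across the product:
  M: −(1) − (1) − 2·(0) = -2
  L: −(0) − (-1) − 2·(2) = -3
  T: −(-1) − (-2) − 2·(-1) = 5
So the dimensions are [M⁻² L⁻³ T⁵].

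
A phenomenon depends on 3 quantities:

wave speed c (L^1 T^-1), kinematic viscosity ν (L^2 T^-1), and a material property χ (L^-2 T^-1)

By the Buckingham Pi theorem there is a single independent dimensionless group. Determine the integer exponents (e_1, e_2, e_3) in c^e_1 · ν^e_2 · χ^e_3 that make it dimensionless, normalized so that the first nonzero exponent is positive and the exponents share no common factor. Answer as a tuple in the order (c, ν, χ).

(4, -3, -1)

L: e_1·(1) + e_2·(2) + e_3·(-2) = 0
T: e_1·(-1) + e_2·(-1) + e_3·(-1) = 0
Solving this homogeneous linear system for the smallest-integer solution (first nonzero entry positive) gives (4, -3, -1).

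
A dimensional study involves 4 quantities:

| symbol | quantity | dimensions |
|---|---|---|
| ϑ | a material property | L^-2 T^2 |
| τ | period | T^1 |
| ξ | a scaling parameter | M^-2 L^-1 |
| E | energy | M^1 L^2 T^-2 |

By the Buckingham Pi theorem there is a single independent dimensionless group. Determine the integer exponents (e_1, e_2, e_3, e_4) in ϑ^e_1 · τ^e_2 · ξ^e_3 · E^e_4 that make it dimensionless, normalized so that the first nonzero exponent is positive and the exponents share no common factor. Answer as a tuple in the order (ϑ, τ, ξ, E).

(3, 2, 2, 4)

M: e_1·(0) + e_2·(0) + e_3·(-2) + e_4·(1) = 0
L: e_1·(-2) + e_2·(0) + e_3·(-1) + e_4·(2) = 0
T: e_1·(2) + e_2·(1) + e_3·(0) + e_4·(-2) = 0
Solving this homogeneous linear system for the smallest-integer solution (first nonzero entry positive) gives (3, 2, 2, 4).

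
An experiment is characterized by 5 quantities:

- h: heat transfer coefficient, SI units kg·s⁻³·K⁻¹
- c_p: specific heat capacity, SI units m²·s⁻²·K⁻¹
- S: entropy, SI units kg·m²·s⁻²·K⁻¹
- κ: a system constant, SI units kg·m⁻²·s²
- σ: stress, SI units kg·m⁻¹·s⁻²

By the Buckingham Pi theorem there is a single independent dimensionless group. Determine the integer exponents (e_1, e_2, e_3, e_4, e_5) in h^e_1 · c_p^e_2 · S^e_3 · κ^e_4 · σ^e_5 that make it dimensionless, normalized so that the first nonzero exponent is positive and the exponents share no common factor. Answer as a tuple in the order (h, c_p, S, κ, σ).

M: e_1·(1) + e_2·(0) + e_3·(1) + e_4·(1) + e_5·(1) = 0
L: e_1·(0) + e_2·(2) + e_3·(2) + e_4·(-2) + e_5·(-1) = 0
T: e_1·(-3) + e_2·(-2) + e_3·(-2) + e_4·(2) + e_5·(-2) = 0
Θ: e_1·(-1) + e_2·(-1) + e_3·(-1) + e_4·(0) + e_5·(0) = 0
Solving this homogeneous linear system for the smallest-integer solution (first nonzero entry positive) gives (2, -3, 1, -1, -2).

(2, -3, 1, -1, -2)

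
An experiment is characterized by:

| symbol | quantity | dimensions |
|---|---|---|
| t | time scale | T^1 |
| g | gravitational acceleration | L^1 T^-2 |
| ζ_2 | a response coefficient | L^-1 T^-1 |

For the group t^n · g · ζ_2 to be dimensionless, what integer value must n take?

3

Balance the T exponent: (1)·n from t, plus (-2) + (-1) = -3 from the rest, must sum to zero.
n − 3 = 0, so n = 3.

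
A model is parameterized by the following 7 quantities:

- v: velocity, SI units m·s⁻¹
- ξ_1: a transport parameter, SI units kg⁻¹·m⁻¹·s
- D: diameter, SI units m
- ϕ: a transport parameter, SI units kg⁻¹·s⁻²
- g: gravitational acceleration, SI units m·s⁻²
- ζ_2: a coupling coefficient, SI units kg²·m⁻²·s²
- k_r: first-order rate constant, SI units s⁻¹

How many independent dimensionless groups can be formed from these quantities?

4

There are 7 variables and 3 base dimensions (M, L, T).
The dimension matrix has rank 3.
Independent dimensionless groups: 7 − 3 = 4.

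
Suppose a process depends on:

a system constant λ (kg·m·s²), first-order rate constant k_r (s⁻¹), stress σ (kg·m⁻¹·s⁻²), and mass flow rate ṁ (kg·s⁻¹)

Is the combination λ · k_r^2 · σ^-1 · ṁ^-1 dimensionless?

Sum the exponent of each base dimension across the product:
  M: [λ]_M + 2·[k_r]_M − [σ]_M − [ṁ]_M = (1) + 2·(0) − (1) − (1) = -1
  L: [λ]_L + 2·[k_r]_L − [σ]_L − [ṁ]_L = (1) + 2·(0) − (-1) − (0) = 2
  T: [λ]_T + 2·[k_r]_T − [σ]_T − [ṁ]_T = (2) + 2·(-1) − (-2) − (-1) = 3
Net dimensions [M⁻¹ L² T³] ≠ [1] — not dimensionless.

no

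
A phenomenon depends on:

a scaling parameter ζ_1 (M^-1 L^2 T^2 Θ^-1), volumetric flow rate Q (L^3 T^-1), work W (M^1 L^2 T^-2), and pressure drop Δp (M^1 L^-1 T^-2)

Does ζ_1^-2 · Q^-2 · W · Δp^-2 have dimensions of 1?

no

Sum the exponent of each base dimension across the product:
  M: −2·[ζ_1]_M − 2·[Q]_M + [W]_M − 2·[Δp]_M = −2·(-1) − 2·(0) + (1) − 2·(1) = 1
  L: −2·[ζ_1]_L − 2·[Q]_L + [W]_L − 2·[Δp]_L = −2·(2) − 2·(3) + (2) − 2·(-1) = -6
  T: −2·[ζ_1]_T − 2·[Q]_T + [W]_T − 2·[Δp]_T = −2·(2) − 2·(-1) + (-2) − 2·(-2) = 0
  Θ: −2·[ζ_1]_Θ − 2·[Q]_Θ + [W]_Θ − 2·[Δp]_Θ = −2·(-1) − 2·(0) + (0) − 2·(0) = 2
Net dimensions [M L⁻⁶ Θ²] ≠ [1] — not dimensionless.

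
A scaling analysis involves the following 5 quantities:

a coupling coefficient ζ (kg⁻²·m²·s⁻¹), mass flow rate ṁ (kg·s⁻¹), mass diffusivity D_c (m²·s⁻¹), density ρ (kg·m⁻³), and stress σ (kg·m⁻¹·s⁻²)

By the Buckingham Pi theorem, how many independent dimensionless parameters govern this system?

2

There are 5 variables and 3 base dimensions (M, L, T).
The dimension matrix has rank 3.
Independent dimensionless groups: 5 − 3 = 2.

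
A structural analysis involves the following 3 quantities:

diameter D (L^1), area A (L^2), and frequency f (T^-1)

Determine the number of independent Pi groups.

There are 3 variables and 2 base dimensions (L, T).
The dimension matrix has rank 2.
Independent dimensionless groups: 3 − 2 = 1.

1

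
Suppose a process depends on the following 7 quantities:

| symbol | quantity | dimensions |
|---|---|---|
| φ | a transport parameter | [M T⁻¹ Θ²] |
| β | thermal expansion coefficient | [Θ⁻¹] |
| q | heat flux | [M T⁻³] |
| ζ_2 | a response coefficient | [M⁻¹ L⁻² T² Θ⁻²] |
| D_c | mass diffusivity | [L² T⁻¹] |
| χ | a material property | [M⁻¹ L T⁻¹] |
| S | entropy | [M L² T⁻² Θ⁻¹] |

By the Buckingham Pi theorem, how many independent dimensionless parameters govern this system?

3

There are 7 variables and 4 base dimensions (M, L, T, Θ).
The dimension matrix has rank 4.
Independent dimensionless groups: 7 − 4 = 3.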